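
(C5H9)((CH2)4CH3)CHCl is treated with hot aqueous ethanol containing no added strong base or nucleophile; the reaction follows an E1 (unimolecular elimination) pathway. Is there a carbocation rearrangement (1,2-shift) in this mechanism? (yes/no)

yes

The first-formed carbocation is secondary.
The adjacent cyclopentyl carbon already bears 2 other carbon substituents and has a hydrogen to migrate; after a 1,2-hydride shift from that carbon the positive charge sits on a tertiary centre.
Tertiary is more stable than secondary, so the shift occurs.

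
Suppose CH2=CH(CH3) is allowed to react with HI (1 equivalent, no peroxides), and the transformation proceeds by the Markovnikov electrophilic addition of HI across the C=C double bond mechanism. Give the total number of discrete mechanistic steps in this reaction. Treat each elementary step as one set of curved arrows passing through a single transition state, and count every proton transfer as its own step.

2

Step 1: Electrophilic addition begins with the π(C=C) electrons forming a bond to the proton of HI. Following Markovnikov's rule, the resulting cation is secondary. The H–I bond breaks heterolytically, releasing I⁻.
(No 1,2-shift: no single shift to an adjacent carbon would give a more stable cation.)
Step 2: I⁻ captures the cation: a lone pair on I⁻ fills the empty p orbital, producing the alkyl halide product.
Total: 2 elementary steps.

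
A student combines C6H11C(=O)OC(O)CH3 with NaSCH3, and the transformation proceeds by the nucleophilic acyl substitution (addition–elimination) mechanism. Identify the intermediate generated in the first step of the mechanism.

tetrahedral intermediate

Step 1: Nucleophilic addition of CH3S⁻ to the acyl carbon breaks the π(C=O) bond and yields a tetrahedral, anionic intermediate.
After step 1 the species present is a tetrahedral intermediate.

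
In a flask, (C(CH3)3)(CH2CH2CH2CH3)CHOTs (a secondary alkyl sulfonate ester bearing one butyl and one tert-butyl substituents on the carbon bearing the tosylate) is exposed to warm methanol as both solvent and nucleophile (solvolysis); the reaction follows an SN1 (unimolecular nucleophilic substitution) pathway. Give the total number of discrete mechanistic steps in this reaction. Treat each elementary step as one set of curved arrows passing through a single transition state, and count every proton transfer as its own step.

Step 1: Unassisted departure of TsO⁻ (taking the C–O bonding pair) generates a secondary carbocation.
Step 2: A 1,2-methyl shift from the adjacent tert-butyl carbon moves the positive charge from the secondary centre to an adjacent carbon, generating a more stable tertiary carbocation.
Step 3: A lone pair on the oxygen of CH3OH attacks the carbocation, forming a new C–O σ-bond and an oxonium ion.
Step 4: A second solvent molecule removes the proton on oxygen, giving the neutral ether product.
Total: 4 elementary steps.

4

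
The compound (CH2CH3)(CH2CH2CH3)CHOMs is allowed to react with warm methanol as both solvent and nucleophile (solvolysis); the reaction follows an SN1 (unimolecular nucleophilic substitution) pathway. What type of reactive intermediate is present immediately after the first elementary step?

Step 1: The C–O bond breaks with both electrons going to the mesylate; MsO⁻ leaves and a secondary carbocation remains.
After step 1 the species present is a secondary carbocation.

secondary carbocation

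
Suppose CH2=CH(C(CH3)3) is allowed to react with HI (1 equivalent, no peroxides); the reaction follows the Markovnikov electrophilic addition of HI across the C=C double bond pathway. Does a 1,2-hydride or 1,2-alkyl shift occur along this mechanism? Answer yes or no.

yes

The first-formed carbocation is secondary.
The adjacent tert-butyl carbon has no hydrogen but bears methyl groups; migration of one methyl with its bonding pair (a 1,2-methyl shift) places the charge on a tertiary centre.
Tertiary is more stable than secondary, so the shift occurs.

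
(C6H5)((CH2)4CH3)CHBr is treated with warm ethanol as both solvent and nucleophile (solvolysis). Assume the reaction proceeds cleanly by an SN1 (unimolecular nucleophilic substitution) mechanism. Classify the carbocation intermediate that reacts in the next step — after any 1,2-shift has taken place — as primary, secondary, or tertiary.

Step 1: Unassisted departure of Br⁻ (taking the C–Br bonding pair) generates a secondary carbocation.
No single 1,2-shift to an adjacent carbon would give a more-substituted cation, so no rearrangement occurs.

secondary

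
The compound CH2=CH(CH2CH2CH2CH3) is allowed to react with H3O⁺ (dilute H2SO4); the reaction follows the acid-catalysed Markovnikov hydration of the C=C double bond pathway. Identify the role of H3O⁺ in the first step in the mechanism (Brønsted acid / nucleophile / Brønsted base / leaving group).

Brønsted acid

Step 1: Electrophilic addition begins with the π(C=C) electrons forming a bond to the proton of H3O⁺. Following Markovnikov's rule, the resulting cation is secondary. H2O is released.
H3O⁺ in the first step donates a proton in a proton-transfer step — a Brønsted acid.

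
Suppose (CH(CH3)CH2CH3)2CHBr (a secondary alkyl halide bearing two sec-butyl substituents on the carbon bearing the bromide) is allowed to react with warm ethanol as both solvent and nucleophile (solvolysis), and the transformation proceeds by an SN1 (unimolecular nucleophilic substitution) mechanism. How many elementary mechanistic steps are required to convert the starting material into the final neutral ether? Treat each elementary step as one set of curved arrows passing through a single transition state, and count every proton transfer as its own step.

4

Step 1: The C–Br bond breaks with both electrons going to the bromide; Br⁻ leaves and a secondary carbocation remains.
Step 2: A hydride (H with its bonding pair) migrates from the adjacent sec-butyl carbon to the cationic centre — a 1,2-hydride shift — upgrading the secondary cation to a tertiary one.
Step 3: CH3CH2OH donates an oxygen lone pair into the empty p orbital of the cation, giving a protonated ether (an oxonium ion).
Step 4: Proton transfer from the O–H of the oxonium ion to a solvent molecule delivers the neutral ether.
Total: 4 elementary steps.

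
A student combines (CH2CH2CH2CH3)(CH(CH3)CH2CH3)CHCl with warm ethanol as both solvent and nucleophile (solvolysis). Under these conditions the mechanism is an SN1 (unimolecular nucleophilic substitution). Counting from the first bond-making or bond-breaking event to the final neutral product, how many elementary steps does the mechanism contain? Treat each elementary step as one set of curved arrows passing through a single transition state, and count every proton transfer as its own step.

Step 1: The C–Cl bond breaks with both electrons going to the chloride; Cl⁻ leaves and a secondary carbocation remains.
Step 2: A 1,2-hydride shift from the adjacent sec-butyl carbon moves the positive charge from the secondary centre to an adjacent carbon, generating a more stable tertiary carbocation.
Step 3: CH3CH2OH donates an oxygen lone pair into the empty p orbital of the cation, giving a protonated ether (an oxonium ion).
Step 4: A second solvent molecule removes the proton on oxygen, giving the neutral ether product.
Total: 4 elementary steps.

4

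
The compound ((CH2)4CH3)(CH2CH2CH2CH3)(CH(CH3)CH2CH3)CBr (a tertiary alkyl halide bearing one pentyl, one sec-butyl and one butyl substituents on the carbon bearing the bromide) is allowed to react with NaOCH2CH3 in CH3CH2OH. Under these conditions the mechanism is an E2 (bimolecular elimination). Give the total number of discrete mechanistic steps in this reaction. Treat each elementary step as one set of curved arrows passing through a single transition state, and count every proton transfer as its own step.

1

Step 1: Concerted anti-periplanar elimination: CH3CH2O⁻ abstracts a β-H while Br⁻ leaves, and the C–H electrons become the new C=C π bond — all in a single transition state.
Total: 1 elementary step.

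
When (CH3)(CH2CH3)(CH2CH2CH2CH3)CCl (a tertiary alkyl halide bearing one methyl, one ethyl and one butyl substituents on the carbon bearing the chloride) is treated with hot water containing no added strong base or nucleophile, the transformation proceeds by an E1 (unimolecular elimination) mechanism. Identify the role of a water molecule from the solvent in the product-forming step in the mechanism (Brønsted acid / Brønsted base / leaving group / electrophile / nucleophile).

Brønsted base

Step 2: A weak base (a water molecule from the solvent) removes a proton from a carbon adjacent to the cationic centre; the electrons of that C–H bond become the new π(C=C) bond, giving the alkene.
A water molecule from the solvent in the product-forming step accepts a proton in a proton-transfer step — a Brønsted base.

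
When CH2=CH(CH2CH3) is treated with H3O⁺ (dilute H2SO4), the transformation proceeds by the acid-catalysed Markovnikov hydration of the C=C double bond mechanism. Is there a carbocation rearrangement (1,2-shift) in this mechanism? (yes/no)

The first-formed carbocation is secondary.
No single 1,2-shift to an adjacent carbon would produce a more-substituted cation than the one already present, so no rearrangement occurs.

no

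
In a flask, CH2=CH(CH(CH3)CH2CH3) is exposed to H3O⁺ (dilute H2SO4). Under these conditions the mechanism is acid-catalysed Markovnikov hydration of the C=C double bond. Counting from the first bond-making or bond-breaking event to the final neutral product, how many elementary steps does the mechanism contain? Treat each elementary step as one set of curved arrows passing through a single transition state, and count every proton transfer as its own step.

4

Step 1: Electrophilic addition begins with the π(C=C) electrons forming a bond to the proton of H3O⁺. Following Markovnikov's rule, the resulting cation is secondary. H2O is released.
Step 2: A hydride (H with its bonding pair) migrates from the adjacent sec-butyl carbon to the cationic centre — a 1,2-hydride shift — upgrading the secondary cation to a tertiary one.
Step 3: A lone pair on the oxygen of H2O attacks the carbocation, forming a C–O bond and an oxonium ion (a protonated alcohol).
Step 4: H2O removes a proton from the oxonium oxygen, regenerating H3O⁺ and giving the neutral alcohol.
Total: 4 elementary steps.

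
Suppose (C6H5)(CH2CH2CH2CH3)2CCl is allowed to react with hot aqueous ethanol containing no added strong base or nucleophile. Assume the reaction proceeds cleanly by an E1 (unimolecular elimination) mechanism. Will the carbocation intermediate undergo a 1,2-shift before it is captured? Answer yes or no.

The first-formed carbocation is tertiary.
No single 1,2-shift to an adjacent carbon would produce a more-substituted cation than the one already present, so no rearrangement occurs.

no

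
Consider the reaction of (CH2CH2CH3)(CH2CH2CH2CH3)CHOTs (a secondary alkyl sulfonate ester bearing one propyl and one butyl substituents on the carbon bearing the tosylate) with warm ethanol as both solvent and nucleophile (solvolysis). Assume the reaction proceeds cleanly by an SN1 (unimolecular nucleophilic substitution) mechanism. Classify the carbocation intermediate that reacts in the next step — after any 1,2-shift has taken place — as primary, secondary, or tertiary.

Step 1: Unassisted departure of TsO⁻ (taking the C–O bonding pair) generates a secondary carbocation.
No single 1,2-shift to an adjacent carbon would give a more-substituted cation, so no rearrangement occurs.

secondary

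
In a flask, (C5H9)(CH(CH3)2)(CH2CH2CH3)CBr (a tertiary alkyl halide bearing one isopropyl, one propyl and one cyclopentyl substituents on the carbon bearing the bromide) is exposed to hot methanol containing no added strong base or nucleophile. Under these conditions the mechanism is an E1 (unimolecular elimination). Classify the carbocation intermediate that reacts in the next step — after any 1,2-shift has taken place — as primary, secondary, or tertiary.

Step 1: Ionisation: the C–Br σ-bond cleaves heterolytically; both bonding electrons depart with Br⁻, leaving a tertiary carbocation at the α-carbon.
No single 1,2-shift to an adjacent carbon would give a more-substituted cation, so no rearrangement occurs.

tertiary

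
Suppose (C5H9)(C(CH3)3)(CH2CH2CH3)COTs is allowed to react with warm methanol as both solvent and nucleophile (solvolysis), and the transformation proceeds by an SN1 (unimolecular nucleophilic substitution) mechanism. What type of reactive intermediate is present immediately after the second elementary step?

oxonium ion

Step 1: The C–O bond breaks with both electrons going to the tosylate; TsO⁻ leaves and a tertiary carbocation remains.
Step 2: Nucleophilic capture: the oxygen of CH3OH bonds to the cationic carbon, producing an oxonium-ion intermediate.
After step 2 the species present is an oxonium ion.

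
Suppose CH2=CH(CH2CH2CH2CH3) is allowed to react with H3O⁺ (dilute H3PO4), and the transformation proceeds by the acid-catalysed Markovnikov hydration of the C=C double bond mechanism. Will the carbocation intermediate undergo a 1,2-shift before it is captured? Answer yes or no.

The first-formed carbocation is secondary.
No single 1,2-shift to an adjacent carbon would produce a more-substituted cation than the one already present, so no rearrangement occurs.

no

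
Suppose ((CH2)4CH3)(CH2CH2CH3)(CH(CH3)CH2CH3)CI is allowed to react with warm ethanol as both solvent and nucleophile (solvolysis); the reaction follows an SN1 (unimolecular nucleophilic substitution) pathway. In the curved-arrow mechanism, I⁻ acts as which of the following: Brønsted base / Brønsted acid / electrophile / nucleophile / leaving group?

Step 1: Rate-determining heterolysis of the C–I bond gives I⁻ and a tertiary carbocation.
I⁻ departs with both electrons of the breaking σ-bond — that is the definition of a leaving group.

leaving group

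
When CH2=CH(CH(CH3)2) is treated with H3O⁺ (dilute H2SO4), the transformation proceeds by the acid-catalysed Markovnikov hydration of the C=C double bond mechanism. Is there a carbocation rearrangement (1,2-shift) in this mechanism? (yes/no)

yes

The first-formed carbocation is secondary.
The adjacent isopropyl carbon already bears 2 other carbon substituents and has a hydrogen to migrate; after a 1,2-hydride shift from that carbon the positive charge sits on a tertiary centre.
Tertiary is more stable than secondary, so the shift occurs.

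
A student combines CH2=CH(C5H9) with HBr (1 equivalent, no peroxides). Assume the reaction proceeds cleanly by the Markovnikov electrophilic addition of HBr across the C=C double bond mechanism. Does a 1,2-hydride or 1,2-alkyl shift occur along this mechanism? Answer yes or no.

yes

The first-formed carbocation is secondary.
The adjacent cyclopentyl carbon already bears 2 other carbon substituents and has a hydrogen to migrate; after a 1,2-hydride shift from that carbon the positive charge sits on a tertiary centre.
Tertiary is more stable than secondary, so the shift occurs.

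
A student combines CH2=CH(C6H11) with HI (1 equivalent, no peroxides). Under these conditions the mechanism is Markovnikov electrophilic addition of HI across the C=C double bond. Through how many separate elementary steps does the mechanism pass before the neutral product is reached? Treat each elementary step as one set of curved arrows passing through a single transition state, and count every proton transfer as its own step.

Step 1: Electrophilic addition begins with the π(C=C) electrons forming a bond to the proton of HI. Following Markovnikov's rule, the resulting cation is secondary. The H–I bond breaks heterolytically, releasing I⁻.
Step 2: A hydride (H with its bonding pair) migrates from the adjacent cyclohexyl carbon to the cationic centre — a 1,2-hydride shift — upgrading the secondary cation to a tertiary one.
Step 3: I⁻ captures the cation: a lone pair on I⁻ fills the empty p orbital, producing the alkyl halide product.
Total: 3 elementary steps.

3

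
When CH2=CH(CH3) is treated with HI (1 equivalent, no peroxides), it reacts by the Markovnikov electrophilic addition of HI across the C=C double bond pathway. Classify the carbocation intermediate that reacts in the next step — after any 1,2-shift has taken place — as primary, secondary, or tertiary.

secondary

Step 1: The π electrons of the C=C bond attack a proton of HI; Markovnikov addition places the new C–H on the less-substituted alkene carbon, so the positive charge ends up on the more-substituted carbon — a secondary carbocation. The H–I bond breaks heterolytically, releasing I⁻.
No single 1,2-shift to an adjacent carbon would give a more-substituted cation, so no rearrangement occurs.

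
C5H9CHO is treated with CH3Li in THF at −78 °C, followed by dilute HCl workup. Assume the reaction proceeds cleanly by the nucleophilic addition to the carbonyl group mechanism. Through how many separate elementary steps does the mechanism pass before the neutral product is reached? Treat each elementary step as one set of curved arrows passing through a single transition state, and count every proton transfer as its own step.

Step 1: Nucleophilic addition: the carbanion-like carbon of CH3Li adds to the carbonyl carbon, pushing the π(C=O) electron pair onto oxygen and giving a tetrahedral alkoxide.
Step 2: The alkoxide picks up a proton during dilute HCl workup to yield an alcohol.
Total: 2 elementary steps.

2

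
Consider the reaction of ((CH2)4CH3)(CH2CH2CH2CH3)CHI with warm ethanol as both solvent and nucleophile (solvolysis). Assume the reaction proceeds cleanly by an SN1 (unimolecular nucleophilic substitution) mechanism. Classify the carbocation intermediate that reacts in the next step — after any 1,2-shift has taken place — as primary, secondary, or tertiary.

Step 1: The C–I bond breaks with both electrons going to the iodide; I⁻ leaves and a secondary carbocation remains.
No single 1,2-shift to an adjacent carbon would give a more-substituted cation, so no rearrangement occurs.

secondary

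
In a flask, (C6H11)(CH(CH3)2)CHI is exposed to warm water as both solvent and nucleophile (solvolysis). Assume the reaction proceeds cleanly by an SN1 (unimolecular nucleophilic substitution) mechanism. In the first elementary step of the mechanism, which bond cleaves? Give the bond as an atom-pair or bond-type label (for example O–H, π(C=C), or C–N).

Step 1: The C–I bond breaks with both electrons going to the iodide; I⁻ leaves and a secondary carbocation remains.
The bond broken in this step is the C–I bond.

C–I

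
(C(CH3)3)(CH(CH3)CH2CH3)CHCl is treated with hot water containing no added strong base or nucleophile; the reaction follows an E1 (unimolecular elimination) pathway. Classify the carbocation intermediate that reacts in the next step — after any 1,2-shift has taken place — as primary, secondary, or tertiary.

tertiary

Step 1: Ionisation: the C–Cl σ-bond cleaves heterolytically; both bonding electrons depart with Cl⁻, leaving a secondary carbocation at the α-carbon.
Step 2: Carbocation rearrangement: a 1,2-hydride shift from the adjacent sec-butyl carbon converts the initially-formed secondary cation into the more stable tertiary cation.
The cation rearranges from secondary to tertiary via a 1,2-hydride shift from the adjacent sec-butyl carbon; the tertiary cation is what reacts next.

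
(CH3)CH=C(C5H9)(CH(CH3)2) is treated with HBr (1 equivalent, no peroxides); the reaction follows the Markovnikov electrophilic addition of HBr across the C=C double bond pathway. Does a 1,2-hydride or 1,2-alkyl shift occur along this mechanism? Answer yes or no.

no

The first-formed carbocation is tertiary.
No single 1,2-shift to an adjacent carbon would produce a more-substituted cation than the one already present, so no rearrangement occurs.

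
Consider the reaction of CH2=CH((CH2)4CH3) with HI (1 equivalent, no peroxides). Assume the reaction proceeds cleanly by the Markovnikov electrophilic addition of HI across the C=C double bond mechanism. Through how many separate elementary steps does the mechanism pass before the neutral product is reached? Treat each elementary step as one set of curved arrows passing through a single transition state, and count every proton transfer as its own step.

2

Step 1: Protonation of the alkene by HI: the π bond acts as the nucleophile and picks up H⁺, giving the more stable (Markovnikov) secondary carbocation. The H–I bond breaks heterolytically, releasing I⁻.
(No 1,2-shift: no single shift to an adjacent carbon would give a more stable cation.)
Step 2: I⁻ captures the cation: a lone pair on I⁻ fills the empty p orbital, producing the alkyl halide product.
Total: 2 elementary steps.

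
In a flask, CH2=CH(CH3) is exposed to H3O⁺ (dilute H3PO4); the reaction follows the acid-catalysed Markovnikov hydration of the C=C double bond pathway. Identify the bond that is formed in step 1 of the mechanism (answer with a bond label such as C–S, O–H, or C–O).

C–H

Step 1: The π electrons of the C=C bond attack a proton of H3O⁺; Markovnikov addition places the new C–H on the less-substituted alkene carbon, so the positive charge ends up on the more-substituted carbon — a secondary carbocation. H2O is released.
The bond formed in this step is the C–H bond.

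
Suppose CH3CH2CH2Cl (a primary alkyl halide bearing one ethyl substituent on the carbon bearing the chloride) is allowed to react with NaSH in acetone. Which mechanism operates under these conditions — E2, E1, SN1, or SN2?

Conditions: a primary substrate with a strong nucleophile in the polar aprotic solvent acetone.
These conditions are the textbook signature of the SN2 pathway.
An unhindered substrate with a strong nucleophile in a polar aprotic solvent favours one-step backside displacement.

SN2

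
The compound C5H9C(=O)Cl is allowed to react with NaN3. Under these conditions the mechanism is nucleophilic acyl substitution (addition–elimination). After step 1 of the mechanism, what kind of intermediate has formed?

Step 1: A lone pair on the N of N3⁻ attacks the electrophilic acyl carbon; the π(C=O) electrons move onto oxygen, giving a tetrahedral intermediate.
After step 1 the species present is a tetrahedral intermediate.

tetrahedral intermediate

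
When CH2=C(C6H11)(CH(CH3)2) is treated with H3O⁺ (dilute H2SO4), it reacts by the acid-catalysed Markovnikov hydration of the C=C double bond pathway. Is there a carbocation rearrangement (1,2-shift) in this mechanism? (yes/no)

no

The first-formed carbocation is tertiary.
No single 1,2-shift to an adjacent carbon would produce a more-substituted cation than the one already present, so no rearrangement occurs.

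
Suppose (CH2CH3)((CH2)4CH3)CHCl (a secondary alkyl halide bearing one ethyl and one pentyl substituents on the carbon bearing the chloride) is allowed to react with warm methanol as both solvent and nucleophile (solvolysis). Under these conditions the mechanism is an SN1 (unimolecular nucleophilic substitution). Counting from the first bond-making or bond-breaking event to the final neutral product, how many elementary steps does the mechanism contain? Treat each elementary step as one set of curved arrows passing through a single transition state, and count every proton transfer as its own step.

3

Step 1: The C–Cl bond breaks with both electrons going to the chloride; Cl⁻ leaves and a secondary carbocation remains.
(No 1,2-shift: no single shift to an adjacent carbon would give a more stable cation.)
Step 2: CH3OH donates an oxygen lone pair into the empty p orbital of the cation, giving a protonated ether (an oxonium ion).
Step 3: A second solvent molecule removes the proton on oxygen, giving the neutral ether product.
Total: 3 elementary steps.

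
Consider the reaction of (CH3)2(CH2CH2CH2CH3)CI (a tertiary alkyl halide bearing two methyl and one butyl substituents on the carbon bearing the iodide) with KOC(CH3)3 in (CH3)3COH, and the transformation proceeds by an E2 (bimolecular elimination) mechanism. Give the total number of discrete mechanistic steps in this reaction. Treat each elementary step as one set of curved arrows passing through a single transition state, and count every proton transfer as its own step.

Step 1: The strong base (CH3)3CO⁻ removes a β-hydrogen; in the same concerted event the electrons of the breaking C–H bond form the new π(C=C) bond and the C–I σ-bond breaks, expelling I⁻. Anti-periplanar geometry; one transition state.
Total: 1 elementary step.

1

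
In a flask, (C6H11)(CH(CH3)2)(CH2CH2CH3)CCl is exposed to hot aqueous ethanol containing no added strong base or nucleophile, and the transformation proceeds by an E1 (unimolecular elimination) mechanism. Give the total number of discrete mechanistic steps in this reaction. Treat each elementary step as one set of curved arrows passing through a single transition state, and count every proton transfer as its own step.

Step 1: Unassisted departure of Cl⁻ (taking the C–Cl bonding pair) generates a tertiary carbocation.
(No 1,2-shift: no single shift to an adjacent carbon would give a more stable cation.)
Step 2: A weak base (a water (or ethanol) molecule from the solvent) removes a proton from a carbon adjacent to the cationic centre; the electrons of that C–H bond become the new π(C=C) bond, giving the alkene.
Total: 2 elementary steps.

2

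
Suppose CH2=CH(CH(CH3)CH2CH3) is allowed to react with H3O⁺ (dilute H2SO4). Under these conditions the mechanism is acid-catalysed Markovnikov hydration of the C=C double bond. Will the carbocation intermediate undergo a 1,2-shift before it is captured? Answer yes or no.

yes

The first-formed carbocation is secondary.
The adjacent sec-butyl carbon already bears 2 other carbon substituents and has a hydrogen to migrate; after a 1,2-hydride shift from that carbon the positive charge sits on a tertiary centre.
Tertiary is more stable than secondary, so the shift occurs.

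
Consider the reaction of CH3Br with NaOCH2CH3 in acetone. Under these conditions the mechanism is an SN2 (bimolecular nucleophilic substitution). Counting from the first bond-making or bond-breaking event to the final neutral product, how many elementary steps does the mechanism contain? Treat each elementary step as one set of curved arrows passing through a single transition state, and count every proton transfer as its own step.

Step 1: Backside attack by CH3CH2O⁻ on the carbon bearing the bromide: the new C–O bond forms as the C–Br bond breaks, with Walden inversion at carbon.
Total: 1 elementary step.

1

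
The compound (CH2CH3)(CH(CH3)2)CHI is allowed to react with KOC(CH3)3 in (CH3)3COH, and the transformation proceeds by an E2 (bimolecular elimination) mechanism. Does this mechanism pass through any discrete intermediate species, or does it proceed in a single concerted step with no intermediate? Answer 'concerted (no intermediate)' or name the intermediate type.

Concerted anti-periplanar elimination: (CH3)3CO⁻ abstracts a β-H while I⁻ leaves, and the C–H electrons become the new C=C π bond — all in a single transition state.
All bond changes occur in one transition state; no discrete intermediate is formed.

concerted (no intermediate)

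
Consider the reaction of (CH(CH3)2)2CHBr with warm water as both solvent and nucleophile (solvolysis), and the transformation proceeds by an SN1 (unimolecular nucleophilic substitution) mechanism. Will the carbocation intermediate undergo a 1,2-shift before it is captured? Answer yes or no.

The first-formed carbocation is secondary.
The adjacent isopropyl carbon already bears 2 other carbon substituents and has a hydrogen to migrate; after a 1,2-hydride shift from that carbon the positive charge sits on a tertiary centre.
Tertiary is more stable than secondary, so the shift occurs.

yes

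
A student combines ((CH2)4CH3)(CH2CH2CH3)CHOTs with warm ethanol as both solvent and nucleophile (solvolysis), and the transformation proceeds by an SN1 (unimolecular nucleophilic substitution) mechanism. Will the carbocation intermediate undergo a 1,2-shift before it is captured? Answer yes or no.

The first-formed carbocation is secondary.
No single 1,2-shift to an adjacent carbon would produce a more-substituted cation than the one already present, so no rearrangement occurs.

no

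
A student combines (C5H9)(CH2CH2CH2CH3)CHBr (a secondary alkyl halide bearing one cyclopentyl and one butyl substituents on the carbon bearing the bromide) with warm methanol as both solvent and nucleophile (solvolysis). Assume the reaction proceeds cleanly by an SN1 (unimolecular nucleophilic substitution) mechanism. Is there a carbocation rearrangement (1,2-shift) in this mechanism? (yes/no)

yes

The first-formed carbocation is secondary.
The adjacent cyclopentyl carbon already bears 2 other carbon substituents and has a hydrogen to migrate; after a 1,2-hydride shift from that carbon the positive charge sits on a tertiary centre.
Tertiary is more stable than secondary, so the shift occurs.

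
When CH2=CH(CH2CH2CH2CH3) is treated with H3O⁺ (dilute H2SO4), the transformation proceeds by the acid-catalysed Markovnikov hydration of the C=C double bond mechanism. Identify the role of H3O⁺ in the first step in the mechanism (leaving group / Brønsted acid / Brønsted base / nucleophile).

Brønsted acid

Step 1: Protonation of the alkene by H3O⁺: the π bond acts as the nucleophile and picks up H⁺, giving the more stable (Markovnikov) secondary carbocation. H2O is released.
H3O⁺ in the first step donates a proton in a proton-transfer step — a Brønsted acid.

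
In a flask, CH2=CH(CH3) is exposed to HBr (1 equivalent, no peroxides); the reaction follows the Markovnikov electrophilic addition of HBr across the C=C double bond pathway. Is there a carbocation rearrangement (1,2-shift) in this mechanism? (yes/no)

The first-formed carbocation is secondary.
No single 1,2-shift to an adjacent carbon would produce a more-substituted cation than the one already present, so no rearrangement occurs.

no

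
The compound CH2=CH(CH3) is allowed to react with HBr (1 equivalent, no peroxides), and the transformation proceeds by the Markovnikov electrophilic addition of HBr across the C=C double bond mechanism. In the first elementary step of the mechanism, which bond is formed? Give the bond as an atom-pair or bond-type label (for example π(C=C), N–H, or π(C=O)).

C–H

Step 1: Electrophilic addition begins with the π(C=C) electrons forming a bond to the proton of HBr. Following Markovnikov's rule, the resulting cation is secondary. The H–Br bond breaks heterolytically, releasing Br⁻.
The bond formed in this step is the C–H bond.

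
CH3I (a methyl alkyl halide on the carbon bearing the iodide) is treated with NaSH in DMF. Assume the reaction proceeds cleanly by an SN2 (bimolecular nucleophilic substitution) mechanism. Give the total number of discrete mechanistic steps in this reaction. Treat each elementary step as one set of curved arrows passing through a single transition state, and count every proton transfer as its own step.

1

Step 1: Backside attack by HS⁻ on the carbon bearing the iodide: the new C–S bond forms as the C–I bond breaks, with Walden inversion at carbon.
Total: 1 elementary step.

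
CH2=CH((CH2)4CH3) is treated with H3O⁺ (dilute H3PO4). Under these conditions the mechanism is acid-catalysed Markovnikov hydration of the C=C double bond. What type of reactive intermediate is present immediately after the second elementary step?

Step 1: Protonation of the alkene by H3O⁺: the π bond acts as the nucleophile and picks up H⁺, giving the more stable (Markovnikov) secondary carbocation. H2O is released.
Step 2: A lone pair on the oxygen of H2O attacks the carbocation, forming a C–O bond and an oxonium ion (a protonated alcohol).
After step 2 the species present is an oxonium ion.

oxonium ion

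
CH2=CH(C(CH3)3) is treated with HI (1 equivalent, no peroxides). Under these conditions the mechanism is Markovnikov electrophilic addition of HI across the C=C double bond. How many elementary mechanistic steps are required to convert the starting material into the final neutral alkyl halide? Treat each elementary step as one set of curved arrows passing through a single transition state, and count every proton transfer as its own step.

3

Step 1: The π electrons of the C=C bond attack a proton of HI; Markovnikov addition places the new C–H on the less-substituted alkene carbon, so the positive charge ends up on the more-substituted carbon — a secondary carbocation. The H–I bond breaks heterolytically, releasing I⁻.
Step 2: A 1,2-methyl shift from the adjacent tert-butyl carbon moves the positive charge from the secondary centre to an adjacent carbon, generating a more stable tertiary carbocation.
Step 3: I⁻ captures the cation: a lone pair on I⁻ fills the empty p orbital, producing the alkyl halide product.
Total: 3 elementary steps.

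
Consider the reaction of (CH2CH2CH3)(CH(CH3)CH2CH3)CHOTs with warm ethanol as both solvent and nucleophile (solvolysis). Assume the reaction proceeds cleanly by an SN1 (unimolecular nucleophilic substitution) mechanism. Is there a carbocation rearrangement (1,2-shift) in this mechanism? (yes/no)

The first-formed carbocation is secondary.
The adjacent sec-butyl carbon already bears 2 other carbon substituents and has a hydrogen to migrate; after a 1,2-hydride shift from that carbon the positive charge sits on a tertiary centre.
Tertiary is more stable than secondary, so the shift occurs.

yes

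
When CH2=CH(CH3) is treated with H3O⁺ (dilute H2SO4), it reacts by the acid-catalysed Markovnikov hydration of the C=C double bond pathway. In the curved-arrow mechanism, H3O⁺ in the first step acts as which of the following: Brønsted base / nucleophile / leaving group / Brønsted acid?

Brønsted acid

Step 1: Electrophilic addition begins with the π(C=C) electrons forming a bond to the proton of H3O⁺. Following Markovnikov's rule, the resulting cation is secondary. H2O is released.
H3O⁺ in the first step donates a proton in a proton-transfer step — a Brønsted acid.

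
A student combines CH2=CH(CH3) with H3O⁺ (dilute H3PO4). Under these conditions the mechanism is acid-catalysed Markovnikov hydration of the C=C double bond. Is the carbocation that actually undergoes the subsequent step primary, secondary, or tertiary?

secondary

Step 1: Protonation of the alkene by H3O⁺: the π bond acts as the nucleophile and picks up H⁺, giving the more stable (Markovnikov) secondary carbocation. H2O is released.
No single 1,2-shift to an adjacent carbon would give a more-substituted cation, so no rearrangement occurs.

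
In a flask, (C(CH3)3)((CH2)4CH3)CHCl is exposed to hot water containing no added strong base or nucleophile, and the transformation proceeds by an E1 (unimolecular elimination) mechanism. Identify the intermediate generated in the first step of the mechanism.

secondary carbocation

Step 1: Unassisted departure of Cl⁻ (taking the C–Cl bonding pair) generates a secondary carbocation.
After step 1 the species present is a secondary carbocation.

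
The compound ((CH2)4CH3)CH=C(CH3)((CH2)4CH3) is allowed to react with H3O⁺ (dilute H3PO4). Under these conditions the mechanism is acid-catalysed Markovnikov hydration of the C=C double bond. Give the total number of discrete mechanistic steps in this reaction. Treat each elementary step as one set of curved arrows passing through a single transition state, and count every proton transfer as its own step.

Step 1: Electrophilic addition begins with the π(C=C) electrons forming a bond to the proton of H3O⁺. Following Markovnikov's rule, the resulting cation is tertiary. H2O is released.
(No 1,2-shift: no single shift to an adjacent carbon would give a more stable cation.)
Step 2: Nucleophilic capture of the cation by H2O produces the protonated alcohol (an oxonium ion).
Step 3: H2O removes a proton from the oxonium oxygen, regenerating H3O⁺ and giving the neutral alcohol.
Total: 3 elementary steps.

3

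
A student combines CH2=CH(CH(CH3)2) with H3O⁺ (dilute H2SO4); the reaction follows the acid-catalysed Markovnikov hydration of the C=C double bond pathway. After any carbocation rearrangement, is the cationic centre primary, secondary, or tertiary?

tertiary

Step 1: Electrophilic addition begins with the π(C=C) electrons forming a bond to the proton of H3O⁺. Following Markovnikov's rule, the resulting cation is secondary. H2O is released.
Step 2: A 1,2-hydride shift from the adjacent isopropyl carbon moves the positive charge from the secondary centre to an adjacent carbon, generating a more stable tertiary carbocation.
The cation rearranges from secondary to tertiary via a 1,2-hydride shift from the adjacent isopropyl carbon; the tertiary cation is what reacts next.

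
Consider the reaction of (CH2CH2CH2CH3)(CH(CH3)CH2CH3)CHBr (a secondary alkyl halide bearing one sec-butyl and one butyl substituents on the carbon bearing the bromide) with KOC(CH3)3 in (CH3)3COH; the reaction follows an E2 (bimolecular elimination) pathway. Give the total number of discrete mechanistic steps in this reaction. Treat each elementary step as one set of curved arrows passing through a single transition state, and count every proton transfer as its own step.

1

Step 1: In one step, (CH3)3CO⁻ pulls off a β-proton, the C–Br bond cleaves, and a C=C double bond forms between the α- and β-carbons (E2, anti elimination).
Total: 1 elementary step.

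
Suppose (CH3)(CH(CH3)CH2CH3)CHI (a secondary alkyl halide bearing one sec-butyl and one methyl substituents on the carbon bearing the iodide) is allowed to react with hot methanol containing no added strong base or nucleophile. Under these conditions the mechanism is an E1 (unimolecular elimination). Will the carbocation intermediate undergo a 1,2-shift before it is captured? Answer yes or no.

The first-formed carbocation is secondary.
The adjacent sec-butyl carbon already bears 2 other carbon substituents and has a hydrogen to migrate; after a 1,2-hydride shift from that carbon the positive charge sits on a tertiary centre.
Tertiary is more stable than secondary, so the shift occurs.

yes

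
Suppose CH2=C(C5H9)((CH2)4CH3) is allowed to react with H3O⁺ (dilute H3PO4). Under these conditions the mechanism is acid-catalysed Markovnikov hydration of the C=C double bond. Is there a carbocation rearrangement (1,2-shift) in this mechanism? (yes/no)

no

The first-formed carbocation is tertiary.
No single 1,2-shift to an adjacent carbon would produce a more-substituted cation than the one already present, so no rearrangement occurs.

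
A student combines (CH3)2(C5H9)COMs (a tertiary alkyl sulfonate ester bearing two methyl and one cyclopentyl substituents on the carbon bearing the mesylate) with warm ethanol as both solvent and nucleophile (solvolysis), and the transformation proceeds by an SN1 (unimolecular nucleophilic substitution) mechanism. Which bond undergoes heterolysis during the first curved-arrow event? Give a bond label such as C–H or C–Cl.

C–O

Step 1: The C–O bond breaks with both electrons going to the mesylate; MsO⁻ leaves and a tertiary carbocation remains.
The bond broken in this step is the C–O bond.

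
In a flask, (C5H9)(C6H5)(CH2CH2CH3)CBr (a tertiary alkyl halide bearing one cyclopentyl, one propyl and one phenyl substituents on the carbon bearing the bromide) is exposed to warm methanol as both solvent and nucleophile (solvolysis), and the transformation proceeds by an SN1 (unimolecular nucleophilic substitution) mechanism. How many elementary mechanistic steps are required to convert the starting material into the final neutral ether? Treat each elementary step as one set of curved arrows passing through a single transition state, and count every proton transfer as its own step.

Step 1: Rate-determining heterolysis of the C–Br bond gives Br⁻ and a tertiary carbocation.
(No 1,2-shift: no single shift to an adjacent carbon would give a more stable cation.)
Step 2: CH3OH donates an oxygen lone pair into the empty p orbital of the cation, giving a protonated ether (an oxonium ion).
Step 3: Deprotonation of the oxonium oxygen by solvent methanol yields the neutral ether.
Total: 3 elementary steps.

3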